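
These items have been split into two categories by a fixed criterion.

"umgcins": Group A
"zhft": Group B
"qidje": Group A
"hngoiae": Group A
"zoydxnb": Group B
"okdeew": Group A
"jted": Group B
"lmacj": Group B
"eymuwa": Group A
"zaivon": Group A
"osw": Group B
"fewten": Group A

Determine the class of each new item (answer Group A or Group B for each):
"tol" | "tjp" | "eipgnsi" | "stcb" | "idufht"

'Group A' ⟺ has ≥ 2 vowels.
"tol": Group B (1 vowel). "tjp": Group B (0 vowels). "eipgnsi": Group A (3 vowels). "stcb": Group B (0 vowels). "idufht": Group A (2 vowels).

Group B, Group B, Group A, Group B, Group A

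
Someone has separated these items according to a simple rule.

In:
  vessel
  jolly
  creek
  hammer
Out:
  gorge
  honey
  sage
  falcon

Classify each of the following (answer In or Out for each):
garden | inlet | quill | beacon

Out, Out, In, Out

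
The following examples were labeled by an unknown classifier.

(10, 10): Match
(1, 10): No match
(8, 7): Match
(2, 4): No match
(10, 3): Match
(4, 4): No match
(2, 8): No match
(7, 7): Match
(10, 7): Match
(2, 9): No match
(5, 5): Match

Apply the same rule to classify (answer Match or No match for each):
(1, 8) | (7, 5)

No match, Match

The simplest hypothesis consistent with all the labels is: first ≥ 5.
(1, 8) → first 1 → No match.
(7, 5) → first 7 → Match.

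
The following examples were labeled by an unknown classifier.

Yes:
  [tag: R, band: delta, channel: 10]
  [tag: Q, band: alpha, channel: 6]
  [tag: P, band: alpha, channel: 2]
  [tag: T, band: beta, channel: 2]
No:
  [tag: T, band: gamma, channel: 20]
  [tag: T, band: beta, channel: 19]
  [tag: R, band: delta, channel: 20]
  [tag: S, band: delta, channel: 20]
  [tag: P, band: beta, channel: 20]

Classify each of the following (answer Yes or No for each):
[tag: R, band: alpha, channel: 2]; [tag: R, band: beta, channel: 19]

The common property of the 'Yes' items is: channel ≤ 10. No 'No' item has it.
[tag: R, band: alpha, channel: 2]: Yes (channel = 2). [tag: R, band: beta, channel: 19]: No (channel = 19).

Yes, No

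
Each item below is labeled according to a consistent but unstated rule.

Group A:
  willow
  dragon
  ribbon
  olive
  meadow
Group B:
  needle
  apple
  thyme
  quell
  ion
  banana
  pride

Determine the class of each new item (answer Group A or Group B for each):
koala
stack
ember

Group A, Group B, Group B

The pattern is that an item is 'Group A' exactly when: length ≥ 5 AND contains 'o'.
koala: Group A (length 5, has 'o'). stack: Group B (length 5, no 'o'). ember: Group B (length 5, no 'o').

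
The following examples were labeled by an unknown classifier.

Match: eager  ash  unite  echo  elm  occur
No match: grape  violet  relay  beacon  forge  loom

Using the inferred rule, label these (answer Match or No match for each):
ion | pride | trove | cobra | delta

Match, No match, No match, No match, No match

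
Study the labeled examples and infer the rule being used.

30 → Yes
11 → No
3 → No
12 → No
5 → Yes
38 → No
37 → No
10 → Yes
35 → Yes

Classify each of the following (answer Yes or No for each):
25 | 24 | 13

Yes, No, No

The rule appears to be: multiple of 5.
25: 25 = 5·5 — checks out, so Yes. 24: 24 = 5·4 + 4 — lacks this property, so No. 13: 13 = 5·2 + 3 — lacks this property, so No.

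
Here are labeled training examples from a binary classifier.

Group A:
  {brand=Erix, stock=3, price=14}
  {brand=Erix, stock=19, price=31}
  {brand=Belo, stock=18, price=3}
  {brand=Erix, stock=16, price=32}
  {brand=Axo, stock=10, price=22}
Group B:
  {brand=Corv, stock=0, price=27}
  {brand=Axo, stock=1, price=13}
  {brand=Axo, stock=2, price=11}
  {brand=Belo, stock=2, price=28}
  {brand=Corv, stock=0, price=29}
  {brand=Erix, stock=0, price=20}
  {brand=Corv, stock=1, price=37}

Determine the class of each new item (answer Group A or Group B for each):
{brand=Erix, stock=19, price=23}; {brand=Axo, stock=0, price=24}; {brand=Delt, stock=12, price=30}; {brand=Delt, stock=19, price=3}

Group A, Group B, Group A, Group A

The distinguishing property — stock ≥ 3 — holds for all the 'Group A' cases and none of the 'Group B' cases.
{brand=Erix, stock=19, price=23} — stock = 19, hence Group A.
{brand=Axo, stock=0, price=24} — stock = 0, hence Group B.
{brand=Delt, stock=12, price=30} — stock = 12, hence Group A.
{brand=Delt, stock=19, price=3} — stock = 19, hence Group A.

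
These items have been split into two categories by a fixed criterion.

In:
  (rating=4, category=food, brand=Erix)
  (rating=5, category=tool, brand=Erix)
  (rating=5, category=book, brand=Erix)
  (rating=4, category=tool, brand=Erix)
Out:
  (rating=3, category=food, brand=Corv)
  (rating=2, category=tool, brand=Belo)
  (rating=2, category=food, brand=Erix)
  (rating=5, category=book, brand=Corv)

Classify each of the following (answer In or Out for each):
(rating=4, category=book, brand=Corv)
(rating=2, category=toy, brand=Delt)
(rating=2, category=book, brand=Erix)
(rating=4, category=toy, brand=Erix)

The rule appears to be: brand is Erix AND rating ≥ 3.
(rating=4, category=book, brand=Corv): brand is Corv, rating = 4 — does not pass, so Out.
(rating=2, category=toy, brand=Delt): brand is Delt, rating = 2 — does not pass, so Out.
(rating=2, category=book, brand=Erix): brand is Erix, rating = 2 — does not pass, so Out.
(rating=4, category=toy, brand=Erix): brand is Erix, rating = 4 — has this property, so In.

Out, Out, Out, In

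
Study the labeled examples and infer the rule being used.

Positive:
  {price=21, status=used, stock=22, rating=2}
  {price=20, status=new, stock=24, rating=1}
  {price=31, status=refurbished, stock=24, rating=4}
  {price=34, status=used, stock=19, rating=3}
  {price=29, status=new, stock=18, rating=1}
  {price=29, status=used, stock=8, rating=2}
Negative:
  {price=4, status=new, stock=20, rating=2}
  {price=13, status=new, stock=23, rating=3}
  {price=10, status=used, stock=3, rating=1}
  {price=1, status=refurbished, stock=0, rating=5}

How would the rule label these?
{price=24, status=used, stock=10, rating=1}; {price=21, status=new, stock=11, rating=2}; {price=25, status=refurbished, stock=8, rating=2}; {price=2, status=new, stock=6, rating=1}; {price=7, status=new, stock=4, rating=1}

Positive, Positive, Positive, Negative, Negative

The distinguishing property — price ≥ 20 — holds for all the 'Positive' cases and none of the 'Negative' cases.
{price=24, status=used, stock=10, rating=1}: price = 24 — satisfies this, so Positive. {price=21, status=new, stock=11, rating=2}: price = 21 — satisfies this, so Positive. {price=25, status=refurbished, stock=8, rating=2}: price = 25 — satisfies this, so Positive. {price=2, status=new, stock=6, rating=1}: price = 2 — does not satisfy this, so Negative. {price=7, status=new, stock=4, rating=1}: price = 7 — does not satisfy this, so Negative.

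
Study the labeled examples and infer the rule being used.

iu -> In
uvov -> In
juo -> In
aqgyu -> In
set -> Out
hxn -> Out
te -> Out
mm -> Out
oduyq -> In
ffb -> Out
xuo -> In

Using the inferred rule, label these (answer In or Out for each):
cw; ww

Out, Out

Every 'In' example satisfies: contains 'u'. None of the 'Out' examples do.
cw — no 'u', hence Out. ww — no 'u', hence Out.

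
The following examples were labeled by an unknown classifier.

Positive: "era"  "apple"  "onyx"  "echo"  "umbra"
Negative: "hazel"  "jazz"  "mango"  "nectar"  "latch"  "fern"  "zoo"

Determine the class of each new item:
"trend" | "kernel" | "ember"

The distinguishing property — starts with a vowel — holds for all the 'Positive' cases and none of the 'Negative' cases.

Negative, Negative, Positive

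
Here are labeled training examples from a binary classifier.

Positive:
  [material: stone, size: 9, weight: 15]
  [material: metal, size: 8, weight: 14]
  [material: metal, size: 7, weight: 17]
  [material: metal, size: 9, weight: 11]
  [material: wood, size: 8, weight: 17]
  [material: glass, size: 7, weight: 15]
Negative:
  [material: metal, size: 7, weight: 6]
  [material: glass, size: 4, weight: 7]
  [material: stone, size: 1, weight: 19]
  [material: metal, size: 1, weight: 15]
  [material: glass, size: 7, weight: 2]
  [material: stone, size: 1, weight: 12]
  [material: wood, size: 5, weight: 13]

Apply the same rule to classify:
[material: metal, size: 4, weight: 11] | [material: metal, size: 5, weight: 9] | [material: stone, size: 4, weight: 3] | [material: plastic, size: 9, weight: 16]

Negative, Negative, Negative, Positive

All 'Positive' examples share one property — size ≥ 7 AND weight ≥ 7 — and every 'Negative' example lacks it.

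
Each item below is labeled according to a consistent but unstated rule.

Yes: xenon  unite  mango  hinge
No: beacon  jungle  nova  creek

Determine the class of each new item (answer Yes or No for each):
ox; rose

No, No

All 'Yes' examples share one property — odd length AND contains 'n' — and every 'No' example lacks it.
ox → length 2, no 'n' → No. rose → length 4, no 'n' → No.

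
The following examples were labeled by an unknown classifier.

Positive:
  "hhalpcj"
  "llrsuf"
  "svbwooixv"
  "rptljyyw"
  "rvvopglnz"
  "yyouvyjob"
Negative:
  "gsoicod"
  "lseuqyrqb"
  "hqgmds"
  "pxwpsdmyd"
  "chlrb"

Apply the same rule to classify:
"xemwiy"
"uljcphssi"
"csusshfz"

Negative, Positive, Positive

The distinguishing property — has a double letter — holds for all the 'Positive' cases and none of the 'Negative' cases.
"xemwiy": no doubled letter — fails this test, so Negative. "uljcphssi": 'ss' doubled — matches, so Positive. "csusshfz": 'ss' doubled — matches, so Positive.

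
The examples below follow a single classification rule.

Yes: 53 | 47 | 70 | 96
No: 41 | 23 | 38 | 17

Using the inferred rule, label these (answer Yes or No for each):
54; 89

Yes, Yes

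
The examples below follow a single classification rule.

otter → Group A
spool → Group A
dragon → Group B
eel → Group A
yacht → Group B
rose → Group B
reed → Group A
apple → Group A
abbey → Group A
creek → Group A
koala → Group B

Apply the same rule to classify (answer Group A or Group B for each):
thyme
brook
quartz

Group B, Group A, Group B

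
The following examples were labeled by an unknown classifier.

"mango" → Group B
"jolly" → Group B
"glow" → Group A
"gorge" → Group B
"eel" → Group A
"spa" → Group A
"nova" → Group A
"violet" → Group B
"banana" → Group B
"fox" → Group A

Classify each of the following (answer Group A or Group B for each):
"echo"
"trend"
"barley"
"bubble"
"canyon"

Group A, Group B, Group B, Group B, Group B

Every 'Group A' example satisfies: length ≤ 4. None of the 'Group B' examples do.
"echo": Group A (length 4).
"trend": Group B (length 5).
"barley": Group B (length 6).
"bubble": Group B (length 6).
"canyon": Group B (length 6).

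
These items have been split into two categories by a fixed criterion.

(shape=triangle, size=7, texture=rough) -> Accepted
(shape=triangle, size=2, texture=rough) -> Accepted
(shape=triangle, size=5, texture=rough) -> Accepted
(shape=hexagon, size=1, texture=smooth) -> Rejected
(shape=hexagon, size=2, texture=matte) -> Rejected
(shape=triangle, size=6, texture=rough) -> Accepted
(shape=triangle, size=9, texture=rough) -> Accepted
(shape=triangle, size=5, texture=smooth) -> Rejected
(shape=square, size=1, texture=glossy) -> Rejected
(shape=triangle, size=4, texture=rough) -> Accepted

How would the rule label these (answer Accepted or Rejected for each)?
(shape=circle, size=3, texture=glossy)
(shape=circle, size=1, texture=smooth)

'Accepted' ⟺ texture is rough.
Rejected: (shape=circle, size=3, texture=glossy), since texture is glossy. Rejected: (shape=circle, size=1, texture=smooth), since texture is smooth.

Rejected, Rejected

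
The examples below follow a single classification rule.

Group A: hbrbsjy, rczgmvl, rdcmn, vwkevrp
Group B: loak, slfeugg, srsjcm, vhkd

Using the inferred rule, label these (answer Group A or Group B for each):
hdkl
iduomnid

Group B, Group B

The classifier is using: odd length AND contains 'r'.
hdkl → length 4, no 'r' → Group B. iduomnid → length 8, no 'r' → Group B.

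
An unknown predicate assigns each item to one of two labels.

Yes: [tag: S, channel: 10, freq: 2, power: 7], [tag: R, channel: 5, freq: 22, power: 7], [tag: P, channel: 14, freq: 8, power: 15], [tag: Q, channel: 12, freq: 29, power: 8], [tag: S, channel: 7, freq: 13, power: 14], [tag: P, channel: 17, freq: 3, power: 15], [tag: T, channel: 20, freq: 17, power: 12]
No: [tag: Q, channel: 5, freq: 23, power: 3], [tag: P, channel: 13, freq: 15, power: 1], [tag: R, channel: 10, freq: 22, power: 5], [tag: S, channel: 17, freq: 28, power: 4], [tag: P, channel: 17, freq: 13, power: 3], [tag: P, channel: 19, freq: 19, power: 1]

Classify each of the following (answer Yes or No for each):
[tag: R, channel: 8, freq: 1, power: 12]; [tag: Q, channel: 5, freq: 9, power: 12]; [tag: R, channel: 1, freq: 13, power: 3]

Every 'Yes' example satisfies: power ≥ 7. None of the 'No' examples do.
[tag: R, channel: 8, freq: 1, power: 12]: Yes (power = 12).
[tag: Q, channel: 5, freq: 9, power: 12]: Yes (power = 12).
[tag: R, channel: 1, freq: 13, power: 3]: No (power = 3).

Yes, Yes, No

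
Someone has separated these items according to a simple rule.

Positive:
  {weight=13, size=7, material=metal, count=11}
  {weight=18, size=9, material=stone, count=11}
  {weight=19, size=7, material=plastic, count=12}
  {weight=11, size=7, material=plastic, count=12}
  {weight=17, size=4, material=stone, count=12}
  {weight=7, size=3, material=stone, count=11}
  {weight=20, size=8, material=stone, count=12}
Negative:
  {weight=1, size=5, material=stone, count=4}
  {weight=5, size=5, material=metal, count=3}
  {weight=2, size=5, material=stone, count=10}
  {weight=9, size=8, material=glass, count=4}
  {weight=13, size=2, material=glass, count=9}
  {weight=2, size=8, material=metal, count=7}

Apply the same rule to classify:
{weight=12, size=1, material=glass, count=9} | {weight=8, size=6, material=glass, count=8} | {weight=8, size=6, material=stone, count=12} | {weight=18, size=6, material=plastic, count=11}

The common property of the 'Positive' items is: count ≥ 11. No 'Negative' item has it.
{weight=12, size=1, material=glass, count=9} → count = 9 → Negative. {weight=8, size=6, material=glass, count=8} → count = 8 → Negative. {weight=8, size=6, material=stone, count=12} → count = 12 → Positive. {weight=18, size=6, material=plastic, count=11} → count = 11 → Positive.

Negative, Negative, Positive, Positive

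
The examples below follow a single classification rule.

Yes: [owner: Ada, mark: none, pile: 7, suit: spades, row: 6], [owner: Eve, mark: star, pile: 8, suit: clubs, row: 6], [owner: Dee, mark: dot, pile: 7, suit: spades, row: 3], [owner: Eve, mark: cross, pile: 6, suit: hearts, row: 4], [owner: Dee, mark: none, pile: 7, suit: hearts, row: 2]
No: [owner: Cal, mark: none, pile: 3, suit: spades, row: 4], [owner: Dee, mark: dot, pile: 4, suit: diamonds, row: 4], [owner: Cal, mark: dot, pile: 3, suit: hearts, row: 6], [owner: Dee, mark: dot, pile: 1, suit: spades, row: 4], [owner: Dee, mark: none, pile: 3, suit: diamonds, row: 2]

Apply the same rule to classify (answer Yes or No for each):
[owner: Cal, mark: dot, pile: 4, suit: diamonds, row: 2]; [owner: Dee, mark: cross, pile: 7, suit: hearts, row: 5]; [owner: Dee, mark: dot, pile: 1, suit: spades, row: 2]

No, Yes, No

The simplest hypothesis consistent with all the labels is: pile ≥ 6.
[owner: Cal, mark: dot, pile: 4, suit: diamonds, row: 2]: pile = 4, does not pass → No.
[owner: Dee, mark: cross, pile: 7, suit: hearts, row: 5]: pile = 7, matches → Yes.
[owner: Dee, mark: dot, pile: 1, suit: spades, row: 2]: pile = 1, does not pass → No.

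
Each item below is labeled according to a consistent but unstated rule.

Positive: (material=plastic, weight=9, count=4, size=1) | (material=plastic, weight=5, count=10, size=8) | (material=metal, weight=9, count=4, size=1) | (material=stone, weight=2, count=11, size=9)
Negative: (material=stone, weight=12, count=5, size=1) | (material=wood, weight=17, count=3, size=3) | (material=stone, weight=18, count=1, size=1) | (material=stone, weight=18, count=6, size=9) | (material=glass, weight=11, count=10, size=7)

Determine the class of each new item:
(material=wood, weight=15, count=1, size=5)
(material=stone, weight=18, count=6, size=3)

All 'Positive' examples share one property — weight ≤ 9 — and every 'Negative' example lacks it.
Negative: (material=wood, weight=15, count=1, size=5), since weight = 15. Negative: (material=stone, weight=18, count=6, size=3), since weight = 18.

Negative, Negative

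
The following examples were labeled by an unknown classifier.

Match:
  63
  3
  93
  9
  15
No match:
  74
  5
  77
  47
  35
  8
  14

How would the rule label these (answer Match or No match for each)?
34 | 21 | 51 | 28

No match, Match, Match, No match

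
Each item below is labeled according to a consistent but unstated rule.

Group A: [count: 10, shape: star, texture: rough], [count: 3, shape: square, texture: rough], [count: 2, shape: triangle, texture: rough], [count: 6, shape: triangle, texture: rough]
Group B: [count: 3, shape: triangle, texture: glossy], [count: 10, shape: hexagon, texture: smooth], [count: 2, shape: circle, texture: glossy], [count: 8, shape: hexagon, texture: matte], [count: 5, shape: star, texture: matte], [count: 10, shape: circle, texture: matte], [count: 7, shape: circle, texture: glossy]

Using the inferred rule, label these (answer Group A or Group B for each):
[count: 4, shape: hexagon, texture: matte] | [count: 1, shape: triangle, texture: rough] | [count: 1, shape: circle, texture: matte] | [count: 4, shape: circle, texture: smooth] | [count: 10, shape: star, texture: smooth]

'Group A' ⟺ texture is rough.
[count: 4, shape: hexagon, texture: matte]: Group B (texture is matte). [count: 1, shape: triangle, texture: rough]: Group A (texture is rough). [count: 1, shape: circle, texture: matte]: Group B (texture is matte). [count: 4, shape: circle, texture: smooth]: Group B (texture is smooth). [count: 10, shape: star, texture: smooth]: Group B (texture is smooth).

Group B, Group A, Group B, Group B, Group B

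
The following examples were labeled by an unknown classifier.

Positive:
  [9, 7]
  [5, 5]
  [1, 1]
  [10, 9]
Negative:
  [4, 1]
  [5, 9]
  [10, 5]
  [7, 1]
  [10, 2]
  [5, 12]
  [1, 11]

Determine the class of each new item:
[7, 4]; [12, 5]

Negative, Negative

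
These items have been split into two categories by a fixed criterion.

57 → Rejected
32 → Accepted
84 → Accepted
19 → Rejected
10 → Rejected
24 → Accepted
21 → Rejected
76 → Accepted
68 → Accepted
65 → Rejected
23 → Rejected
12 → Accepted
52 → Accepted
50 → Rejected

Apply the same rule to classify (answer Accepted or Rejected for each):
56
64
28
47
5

All 'Accepted' examples share one property — multiple of 4 — and every 'Rejected' example lacks it.
56 → 56 = 4·14 → Accepted. 64 → 64 = 4·16 → Accepted. 28 → 28 = 4·7 → Accepted. 47 → 47 = 4·11 + 3 → Rejected. 5 → 5 = 4·1 + 1 → Rejected.

Accepted, Accepted, Accepted, Rejected, Rejected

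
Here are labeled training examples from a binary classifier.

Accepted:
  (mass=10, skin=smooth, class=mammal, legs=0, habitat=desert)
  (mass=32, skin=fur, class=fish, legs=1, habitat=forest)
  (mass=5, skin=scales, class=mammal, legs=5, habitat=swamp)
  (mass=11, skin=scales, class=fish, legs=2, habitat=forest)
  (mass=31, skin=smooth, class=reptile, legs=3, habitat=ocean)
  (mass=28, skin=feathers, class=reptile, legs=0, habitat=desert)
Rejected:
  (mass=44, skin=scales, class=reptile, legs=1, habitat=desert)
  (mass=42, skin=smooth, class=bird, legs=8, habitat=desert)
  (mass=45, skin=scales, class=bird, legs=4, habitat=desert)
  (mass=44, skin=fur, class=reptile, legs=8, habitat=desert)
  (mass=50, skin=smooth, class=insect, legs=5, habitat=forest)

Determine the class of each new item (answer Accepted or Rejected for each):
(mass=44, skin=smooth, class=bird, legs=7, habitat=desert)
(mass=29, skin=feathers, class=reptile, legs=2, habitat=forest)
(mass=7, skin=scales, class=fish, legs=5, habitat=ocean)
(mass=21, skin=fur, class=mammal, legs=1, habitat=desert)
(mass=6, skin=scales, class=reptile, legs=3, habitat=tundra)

Rejected, Accepted, Accepted, Accepted, Accepted

The classifier is using: mass ≤ 32.
(mass=44, skin=smooth, class=bird, legs=7, habitat=desert): mass = 44 — doesn't qualify, so Rejected.
(mass=29, skin=feathers, class=reptile, legs=2, habitat=forest): mass = 29 — fits, so Accepted.
(mass=7, skin=scales, class=fish, legs=5, habitat=ocean): mass = 7 — fits, so Accepted.
(mass=21, skin=fur, class=mammal, legs=1, habitat=desert): mass = 21 — fits, so Accepted.
(mass=6, skin=scales, class=reptile, legs=3, habitat=tundra): mass = 6 — fits, so Accepted.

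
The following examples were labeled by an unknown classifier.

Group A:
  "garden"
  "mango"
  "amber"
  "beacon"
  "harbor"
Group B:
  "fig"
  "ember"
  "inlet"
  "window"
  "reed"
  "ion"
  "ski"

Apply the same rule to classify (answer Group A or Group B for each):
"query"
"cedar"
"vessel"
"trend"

The common property of the 'Group A' items is: contains 'a'. No 'Group B' item has it.
"query" → no 'a' → Group B. "cedar" → has 'a' → Group A. "vessel" → no 'a' → Group B. "trend" → no 'a' → Group B.

Group B, Group A, Group B, Group B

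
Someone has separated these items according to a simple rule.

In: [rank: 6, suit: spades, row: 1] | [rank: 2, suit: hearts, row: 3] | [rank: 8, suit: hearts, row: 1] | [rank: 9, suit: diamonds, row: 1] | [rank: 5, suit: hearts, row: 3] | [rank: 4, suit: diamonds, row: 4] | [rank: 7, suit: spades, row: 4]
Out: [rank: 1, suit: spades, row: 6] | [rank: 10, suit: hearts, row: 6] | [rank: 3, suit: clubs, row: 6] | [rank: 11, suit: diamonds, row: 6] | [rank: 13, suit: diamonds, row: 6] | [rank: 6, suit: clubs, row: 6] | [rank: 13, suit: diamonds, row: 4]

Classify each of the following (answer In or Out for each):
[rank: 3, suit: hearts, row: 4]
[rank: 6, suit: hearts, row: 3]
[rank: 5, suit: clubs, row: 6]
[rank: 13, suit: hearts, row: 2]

In, In, Out, Out

'In' ⟺ rank ≤ 9 AND row ≤ 4.
[rank: 3, suit: hearts, row: 4] → rank = 3, row = 4 → In. [rank: 6, suit: hearts, row: 3] → rank = 6, row = 3 → In. [rank: 5, suit: clubs, row: 6] → rank = 5, row = 6 → Out. [rank: 13, suit: hearts, row: 2] → rank = 13, row = 2 → Out.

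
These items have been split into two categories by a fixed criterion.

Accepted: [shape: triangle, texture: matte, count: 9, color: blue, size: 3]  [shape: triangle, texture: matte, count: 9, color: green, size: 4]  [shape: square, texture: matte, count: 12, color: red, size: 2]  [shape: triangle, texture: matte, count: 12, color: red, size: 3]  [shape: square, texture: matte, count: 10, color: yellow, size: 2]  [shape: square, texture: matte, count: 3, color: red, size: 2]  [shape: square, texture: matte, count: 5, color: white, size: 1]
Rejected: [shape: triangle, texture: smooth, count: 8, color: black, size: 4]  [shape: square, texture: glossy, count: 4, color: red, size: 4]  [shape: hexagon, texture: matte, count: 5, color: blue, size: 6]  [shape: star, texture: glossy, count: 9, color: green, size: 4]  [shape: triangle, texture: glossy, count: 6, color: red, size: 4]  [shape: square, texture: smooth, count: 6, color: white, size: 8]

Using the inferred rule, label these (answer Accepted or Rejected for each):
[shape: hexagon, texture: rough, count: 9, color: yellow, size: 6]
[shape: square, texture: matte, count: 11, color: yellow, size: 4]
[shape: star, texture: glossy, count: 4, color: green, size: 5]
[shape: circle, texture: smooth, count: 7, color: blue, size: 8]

The simplest hypothesis consistent with all the labels is: texture is matte AND size ≤ 4.

Rejected, Accepted, Rejected, Rejected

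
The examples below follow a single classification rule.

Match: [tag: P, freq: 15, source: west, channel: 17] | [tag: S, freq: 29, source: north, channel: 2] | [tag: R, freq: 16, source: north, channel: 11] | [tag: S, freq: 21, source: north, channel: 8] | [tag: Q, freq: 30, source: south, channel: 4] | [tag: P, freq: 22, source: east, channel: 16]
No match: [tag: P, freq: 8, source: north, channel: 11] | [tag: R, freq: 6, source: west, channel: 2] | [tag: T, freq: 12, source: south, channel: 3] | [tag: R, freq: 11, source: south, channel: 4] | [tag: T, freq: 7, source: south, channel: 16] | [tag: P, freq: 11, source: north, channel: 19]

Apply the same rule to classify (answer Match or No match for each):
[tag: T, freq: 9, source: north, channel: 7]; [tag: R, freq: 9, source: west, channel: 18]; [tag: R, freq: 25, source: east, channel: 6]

No match, No match, Match

The common property of the 'Match' items is: freq ≥ 15. No 'No match' item has it.
No match: [tag: T, freq: 9, source: north, channel: 7], since freq = 9. No match: [tag: R, freq: 9, source: west, channel: 18], since freq = 9. Match: [tag: R, freq: 25, source: east, channel: 6], since freq = 25.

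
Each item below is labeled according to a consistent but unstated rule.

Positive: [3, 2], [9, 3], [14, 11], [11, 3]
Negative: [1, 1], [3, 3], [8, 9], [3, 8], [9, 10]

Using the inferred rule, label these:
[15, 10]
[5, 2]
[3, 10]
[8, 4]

Positive, Positive, Negative, Positive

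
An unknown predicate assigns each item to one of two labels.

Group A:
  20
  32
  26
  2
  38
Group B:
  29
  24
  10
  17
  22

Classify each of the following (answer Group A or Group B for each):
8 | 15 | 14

Group A, Group B, Group A

'Group A' ⟺ ≡ 2 (mod 6).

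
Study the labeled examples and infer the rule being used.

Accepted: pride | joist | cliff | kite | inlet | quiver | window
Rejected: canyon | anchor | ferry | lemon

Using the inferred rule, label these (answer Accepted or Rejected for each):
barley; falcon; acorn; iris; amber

Rejected, Rejected, Rejected, Accepted, Rejected

All 'Accepted' examples share one property — contains 'i' — and every 'Rejected' example lacks it.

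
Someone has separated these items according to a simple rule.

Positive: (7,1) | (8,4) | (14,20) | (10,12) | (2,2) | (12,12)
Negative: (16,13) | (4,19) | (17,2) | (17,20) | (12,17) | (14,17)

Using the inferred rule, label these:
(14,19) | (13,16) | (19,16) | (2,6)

Negative, Negative, Negative, Positive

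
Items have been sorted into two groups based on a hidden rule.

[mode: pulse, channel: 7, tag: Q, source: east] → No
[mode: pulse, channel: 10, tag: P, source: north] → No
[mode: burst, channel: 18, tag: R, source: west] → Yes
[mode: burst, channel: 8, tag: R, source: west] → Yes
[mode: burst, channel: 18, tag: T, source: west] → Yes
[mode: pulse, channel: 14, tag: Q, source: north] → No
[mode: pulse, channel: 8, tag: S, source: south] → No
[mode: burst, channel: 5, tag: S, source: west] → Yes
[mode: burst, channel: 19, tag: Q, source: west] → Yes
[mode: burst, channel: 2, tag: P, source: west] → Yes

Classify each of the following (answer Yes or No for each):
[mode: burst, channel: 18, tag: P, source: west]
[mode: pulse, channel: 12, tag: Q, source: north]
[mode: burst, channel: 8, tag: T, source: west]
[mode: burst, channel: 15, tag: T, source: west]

The pattern is that an item is 'Yes' exactly when: mode is burst.
[mode: burst, channel: 18, tag: P, source: west]: mode is burst — checks out, so Yes. [mode: pulse, channel: 12, tag: Q, source: north]: mode is pulse — does not fit, so No. [mode: burst, channel: 8, tag: T, source: west]: mode is burst — checks out, so Yes. [mode: burst, channel: 15, tag: T, source: west]: mode is burst — checks out, so Yes.

Yes, No, Yes, Yes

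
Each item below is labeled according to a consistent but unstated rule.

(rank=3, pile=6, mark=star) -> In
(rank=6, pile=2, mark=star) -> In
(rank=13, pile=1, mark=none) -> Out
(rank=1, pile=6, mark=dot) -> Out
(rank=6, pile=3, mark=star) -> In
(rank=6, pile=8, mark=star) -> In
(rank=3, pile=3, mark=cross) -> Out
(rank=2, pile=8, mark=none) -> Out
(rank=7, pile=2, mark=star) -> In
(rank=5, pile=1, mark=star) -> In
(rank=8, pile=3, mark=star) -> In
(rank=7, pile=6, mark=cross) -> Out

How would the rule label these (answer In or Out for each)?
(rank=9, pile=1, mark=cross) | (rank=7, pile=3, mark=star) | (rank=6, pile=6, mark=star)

Out, In, In

The common property of the 'In' items is: mark is star. No 'Out' item has it.
(rank=9, pile=1, mark=cross) → mark is cross → Out.
(rank=7, pile=3, mark=star) → mark is star → In.
(rank=6, pile=6, mark=star) → mark is star → In.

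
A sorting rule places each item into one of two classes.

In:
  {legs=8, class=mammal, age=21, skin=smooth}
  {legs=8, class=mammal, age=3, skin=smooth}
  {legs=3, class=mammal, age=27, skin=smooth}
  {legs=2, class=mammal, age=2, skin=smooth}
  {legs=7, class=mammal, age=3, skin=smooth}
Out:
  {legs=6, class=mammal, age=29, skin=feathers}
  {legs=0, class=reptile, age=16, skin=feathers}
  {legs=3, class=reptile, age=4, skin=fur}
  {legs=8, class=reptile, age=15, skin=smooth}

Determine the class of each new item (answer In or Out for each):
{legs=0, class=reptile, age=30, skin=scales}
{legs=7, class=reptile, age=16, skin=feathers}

The rule appears to be: skin is smooth AND class is mammal.

Out, Out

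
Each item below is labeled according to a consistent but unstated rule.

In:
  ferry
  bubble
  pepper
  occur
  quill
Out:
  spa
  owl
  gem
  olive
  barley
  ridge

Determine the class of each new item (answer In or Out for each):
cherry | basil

The classifier is using: has a double letter.
cherry — 'rr' doubled, hence In.
basil — no doubled letter, hence Out.

In, Out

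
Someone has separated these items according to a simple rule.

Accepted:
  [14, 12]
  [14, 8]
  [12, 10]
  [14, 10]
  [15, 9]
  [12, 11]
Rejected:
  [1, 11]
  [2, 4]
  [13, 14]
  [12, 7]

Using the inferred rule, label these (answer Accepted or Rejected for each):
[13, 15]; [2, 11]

The common property of the 'Accepted' items is: first > second AND sum ≥ 22. No 'Rejected' item has it.
[13, 15]: 13 < 15, 13+15 = 28, does not pass → Rejected. [2, 11]: 2 < 11, 2+11 = 13, does not pass → Rejected.

Rejected, Rejected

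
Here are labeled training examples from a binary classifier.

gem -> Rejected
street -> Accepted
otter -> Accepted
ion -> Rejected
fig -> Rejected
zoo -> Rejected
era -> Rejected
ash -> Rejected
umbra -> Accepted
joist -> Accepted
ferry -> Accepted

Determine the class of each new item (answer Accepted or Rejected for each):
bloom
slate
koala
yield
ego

Accepted, Accepted, Accepted, Accepted, Rejected

'Accepted' ⟺ length ≥ 5.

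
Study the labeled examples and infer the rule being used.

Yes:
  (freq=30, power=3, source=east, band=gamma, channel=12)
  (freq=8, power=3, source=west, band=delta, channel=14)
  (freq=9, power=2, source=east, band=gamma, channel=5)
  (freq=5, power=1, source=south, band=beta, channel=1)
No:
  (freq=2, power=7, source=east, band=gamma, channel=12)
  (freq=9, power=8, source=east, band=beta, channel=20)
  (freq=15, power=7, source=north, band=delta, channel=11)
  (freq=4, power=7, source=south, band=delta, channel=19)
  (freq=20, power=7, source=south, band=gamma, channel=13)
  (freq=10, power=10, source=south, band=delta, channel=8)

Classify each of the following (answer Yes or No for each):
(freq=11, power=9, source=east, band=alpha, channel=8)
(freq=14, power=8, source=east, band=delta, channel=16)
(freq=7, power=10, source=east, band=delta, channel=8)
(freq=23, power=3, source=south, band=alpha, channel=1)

No, No, No, Yes

All 'Yes' examples share one property — power ≤ 3 — and every 'No' example lacks it.
(freq=11, power=9, source=east, band=alpha, channel=8): power = 9, doesn't match → No.
(freq=14, power=8, source=east, band=delta, channel=16): power = 8, doesn't match → No.
(freq=7, power=10, source=east, band=delta, channel=8): power = 10, doesn't match → No.
(freq=23, power=3, source=south, band=alpha, channel=1): power = 3, fits → Yes.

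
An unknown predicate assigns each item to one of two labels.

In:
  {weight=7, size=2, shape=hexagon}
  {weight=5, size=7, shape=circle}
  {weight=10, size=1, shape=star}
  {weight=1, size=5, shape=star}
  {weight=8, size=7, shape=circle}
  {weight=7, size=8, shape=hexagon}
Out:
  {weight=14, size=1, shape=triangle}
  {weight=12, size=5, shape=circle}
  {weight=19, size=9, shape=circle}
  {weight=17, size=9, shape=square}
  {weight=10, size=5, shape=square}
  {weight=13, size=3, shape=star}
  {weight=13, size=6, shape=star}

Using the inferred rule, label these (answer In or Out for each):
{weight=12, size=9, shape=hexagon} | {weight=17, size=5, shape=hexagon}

Every 'In' example satisfies: shape is not square AND weight ≤ 10. None of the 'Out' examples do.
{weight=12, size=9, shape=hexagon}: shape is hexagon, weight = 12, fails the rule → Out.
{weight=17, size=5, shape=hexagon}: shape is hexagon, weight = 17, fails the rule → Out.

Out, Out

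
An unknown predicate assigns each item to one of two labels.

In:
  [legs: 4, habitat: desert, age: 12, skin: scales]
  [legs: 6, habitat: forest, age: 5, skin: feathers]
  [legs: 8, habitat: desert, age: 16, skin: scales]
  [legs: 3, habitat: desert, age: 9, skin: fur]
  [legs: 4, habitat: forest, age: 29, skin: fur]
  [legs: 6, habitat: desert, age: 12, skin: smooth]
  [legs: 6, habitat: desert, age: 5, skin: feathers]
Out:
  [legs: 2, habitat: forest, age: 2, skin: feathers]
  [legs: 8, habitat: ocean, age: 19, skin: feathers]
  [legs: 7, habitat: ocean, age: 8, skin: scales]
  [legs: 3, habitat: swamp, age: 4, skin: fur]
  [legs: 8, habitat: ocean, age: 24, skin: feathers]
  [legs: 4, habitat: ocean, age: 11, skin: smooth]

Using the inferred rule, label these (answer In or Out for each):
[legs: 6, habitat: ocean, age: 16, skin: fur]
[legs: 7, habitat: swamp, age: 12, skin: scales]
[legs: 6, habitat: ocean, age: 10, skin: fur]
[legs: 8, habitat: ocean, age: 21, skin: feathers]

One predicate separates the groups cleanly: habitat is not ocean AND age ≥ 5.
[legs: 6, habitat: ocean, age: 16, skin: fur] — habitat is ocean, age = 16, hence Out.
[legs: 7, habitat: swamp, age: 12, skin: scales] — habitat is swamp, age = 12, hence In.
[legs: 6, habitat: ocean, age: 10, skin: fur] — habitat is ocean, age = 10, hence Out.
[legs: 8, habitat: ocean, age: 21, skin: feathers] — habitat is ocean, age = 21, hence Out.

Out, In, Out, Out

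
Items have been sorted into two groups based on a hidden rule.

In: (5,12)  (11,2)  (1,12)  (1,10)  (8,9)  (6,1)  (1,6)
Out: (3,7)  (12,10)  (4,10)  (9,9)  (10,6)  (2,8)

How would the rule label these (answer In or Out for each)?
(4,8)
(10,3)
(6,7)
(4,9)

Out, In, In, In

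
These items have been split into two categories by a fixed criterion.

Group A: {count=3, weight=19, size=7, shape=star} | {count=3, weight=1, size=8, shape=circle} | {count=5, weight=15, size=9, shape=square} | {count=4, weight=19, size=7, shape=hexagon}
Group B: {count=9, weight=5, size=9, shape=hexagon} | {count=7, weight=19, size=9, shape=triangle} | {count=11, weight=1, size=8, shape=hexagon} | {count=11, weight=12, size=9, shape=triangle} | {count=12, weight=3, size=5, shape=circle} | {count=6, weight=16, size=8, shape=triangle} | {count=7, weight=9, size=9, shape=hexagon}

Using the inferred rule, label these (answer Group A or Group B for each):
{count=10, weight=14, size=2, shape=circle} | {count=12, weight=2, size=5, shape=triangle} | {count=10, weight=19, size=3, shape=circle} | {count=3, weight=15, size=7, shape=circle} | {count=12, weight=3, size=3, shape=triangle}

Group B, Group B, Group B, Group A, Group B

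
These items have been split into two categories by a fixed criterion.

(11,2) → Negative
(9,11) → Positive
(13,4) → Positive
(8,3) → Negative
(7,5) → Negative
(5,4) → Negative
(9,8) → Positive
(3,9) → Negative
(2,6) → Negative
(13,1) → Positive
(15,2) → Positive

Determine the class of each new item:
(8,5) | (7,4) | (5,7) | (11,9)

Negative, Negative, Negative, Positive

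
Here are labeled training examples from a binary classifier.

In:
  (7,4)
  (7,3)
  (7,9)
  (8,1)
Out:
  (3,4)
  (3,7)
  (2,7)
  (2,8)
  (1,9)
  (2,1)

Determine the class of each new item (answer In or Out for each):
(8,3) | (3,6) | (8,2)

In, Out, In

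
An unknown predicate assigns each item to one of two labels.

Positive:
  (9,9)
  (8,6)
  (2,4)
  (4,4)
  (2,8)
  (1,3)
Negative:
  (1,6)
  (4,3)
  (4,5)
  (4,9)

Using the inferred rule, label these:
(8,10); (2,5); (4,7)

Positive, Negative, Negative

Rule: sum is even. This holds for each 'Positive' example and fails for each 'Negative' one.
Positive: (8,10), since 8+10 = 18. Negative: (2,5), since 2+5 = 7. Negative: (4,7), since 4+7 = 11.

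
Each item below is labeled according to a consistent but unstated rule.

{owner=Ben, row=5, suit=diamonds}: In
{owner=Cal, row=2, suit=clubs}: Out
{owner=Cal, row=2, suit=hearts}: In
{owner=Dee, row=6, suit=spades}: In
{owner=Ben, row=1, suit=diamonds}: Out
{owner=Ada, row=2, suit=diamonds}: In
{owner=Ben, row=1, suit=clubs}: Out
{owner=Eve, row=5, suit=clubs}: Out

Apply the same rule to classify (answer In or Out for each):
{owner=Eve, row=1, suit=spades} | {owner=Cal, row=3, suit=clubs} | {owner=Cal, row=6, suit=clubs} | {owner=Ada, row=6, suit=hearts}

Out, Out, Out, In

'In' ⟺ suit is not clubs AND row ≥ 2.
{owner=Eve, row=1, suit=spades} → suit is spades, row = 1 → Out.
{owner=Cal, row=3, suit=clubs} → suit is clubs, row = 3 → Out.
{owner=Cal, row=6, suit=clubs} → suit is clubs, row = 6 → Out.
{owner=Ada, row=6, suit=hearts} → suit is hearts, row = 6 → In.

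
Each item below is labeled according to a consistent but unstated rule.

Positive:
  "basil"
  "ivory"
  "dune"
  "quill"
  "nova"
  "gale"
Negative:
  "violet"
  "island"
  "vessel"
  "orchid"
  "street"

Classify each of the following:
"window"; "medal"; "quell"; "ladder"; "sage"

Negative, Positive, Positive, Negative, Positive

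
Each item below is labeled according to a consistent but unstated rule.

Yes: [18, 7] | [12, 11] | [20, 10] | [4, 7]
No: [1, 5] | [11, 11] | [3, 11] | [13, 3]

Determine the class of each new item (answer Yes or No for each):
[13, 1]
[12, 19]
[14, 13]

No, Yes, Yes

The common property of the 'Yes' items is: first is even. No 'No' item has it.
[13, 1]: first 13 — does not fit, so No. [12, 19]: first 12 — checks out, so Yes. [14, 13]: first 14 — checks out, so Yes.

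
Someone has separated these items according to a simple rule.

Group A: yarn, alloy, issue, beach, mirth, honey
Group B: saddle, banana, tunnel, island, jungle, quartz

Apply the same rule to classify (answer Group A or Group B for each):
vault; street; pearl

Group A, Group B, Group A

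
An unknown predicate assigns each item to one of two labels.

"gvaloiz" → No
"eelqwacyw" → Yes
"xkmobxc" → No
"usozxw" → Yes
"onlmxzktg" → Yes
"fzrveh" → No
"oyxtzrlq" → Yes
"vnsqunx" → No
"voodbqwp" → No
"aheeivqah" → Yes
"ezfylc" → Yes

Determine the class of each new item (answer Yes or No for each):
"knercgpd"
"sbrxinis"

No, No

'Yes' ⟺ starts with a vowel.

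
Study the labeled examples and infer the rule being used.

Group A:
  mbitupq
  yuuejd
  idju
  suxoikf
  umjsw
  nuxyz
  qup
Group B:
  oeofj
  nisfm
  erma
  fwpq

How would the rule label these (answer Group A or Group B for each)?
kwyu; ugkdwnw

Group A, Group A

The rule appears to be: contains 'u'.
Group A: kwyu, since has 'u'.
Group A: ugkdwnw, since has 'u'.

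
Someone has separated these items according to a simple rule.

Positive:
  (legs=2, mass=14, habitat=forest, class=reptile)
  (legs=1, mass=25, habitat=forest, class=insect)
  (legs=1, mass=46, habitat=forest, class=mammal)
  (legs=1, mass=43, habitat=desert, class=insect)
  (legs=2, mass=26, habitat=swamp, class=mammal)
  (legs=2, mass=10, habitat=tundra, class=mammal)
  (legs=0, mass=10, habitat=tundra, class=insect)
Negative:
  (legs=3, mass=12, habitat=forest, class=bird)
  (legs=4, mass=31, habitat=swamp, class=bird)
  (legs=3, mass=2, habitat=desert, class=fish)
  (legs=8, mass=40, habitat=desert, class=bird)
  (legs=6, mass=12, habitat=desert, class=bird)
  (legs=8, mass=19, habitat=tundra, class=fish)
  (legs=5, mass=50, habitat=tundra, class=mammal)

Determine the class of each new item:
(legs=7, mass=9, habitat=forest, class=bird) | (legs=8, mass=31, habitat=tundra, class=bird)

The simplest hypothesis consistent with all the labels is: legs ≤ 2.

Negative, Negative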